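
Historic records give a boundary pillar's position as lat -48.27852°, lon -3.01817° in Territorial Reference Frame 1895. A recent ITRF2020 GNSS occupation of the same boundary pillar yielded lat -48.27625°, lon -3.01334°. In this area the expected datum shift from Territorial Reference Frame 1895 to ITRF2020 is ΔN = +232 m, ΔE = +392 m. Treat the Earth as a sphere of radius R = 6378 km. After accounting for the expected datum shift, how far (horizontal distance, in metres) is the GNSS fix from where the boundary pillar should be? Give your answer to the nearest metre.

Observed coordinate differences: Δφ = +0.00227°, Δλ = +0.00483°.
Converting to metres (1° lat = 111317 m, cos φ = 0.665510): observed ΔN = 252.7 m, observed ΔE = 357.8 m.
Subtracting the expected shift leaves a residual of 252.7 − (232) = 20.7 m north and 357.8 − (392) = -34.2 m east.
Residual distance = √(20.7² + (-34.2)²) = 40.0 m.

40 m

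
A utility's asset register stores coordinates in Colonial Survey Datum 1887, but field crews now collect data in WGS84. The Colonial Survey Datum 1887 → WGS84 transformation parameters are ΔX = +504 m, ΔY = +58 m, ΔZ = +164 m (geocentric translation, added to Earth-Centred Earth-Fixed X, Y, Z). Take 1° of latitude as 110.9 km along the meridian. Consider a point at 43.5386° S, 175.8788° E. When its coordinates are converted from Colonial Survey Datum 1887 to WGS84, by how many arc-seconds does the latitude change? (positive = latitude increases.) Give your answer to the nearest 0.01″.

Δφ = -7.29″

sin φ = -0.688843, cos φ = 0.724910, sin λ = 0.071867, cos λ = -0.997414.
North component: ΔN = −sin φ cos λ·ΔX − sin φ sin λ·ΔY + cos φ·ΔZ = −(-0.688843)(-0.997414)(504) − (-0.688843)(0.071867)(58) + (0.724910)(164) = -224.52 m.
1° of latitude spans 110900 m, so Δφ = -224.52 / 110900 × 3600 = -7.288″.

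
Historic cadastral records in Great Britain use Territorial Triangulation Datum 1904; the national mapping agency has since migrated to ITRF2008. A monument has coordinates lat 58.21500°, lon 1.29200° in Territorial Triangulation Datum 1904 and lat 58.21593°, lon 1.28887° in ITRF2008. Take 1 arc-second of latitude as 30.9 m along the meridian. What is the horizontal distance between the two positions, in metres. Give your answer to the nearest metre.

211 m

Δφ = 58.21593° − 58.21500° = +0.00093°; Δλ = 1.28887° − 1.29200° = -0.00313°.
1° of latitude = 3600 × 30.90 = 111240 m.
ΔN = Δφ × 111240 = 103.5 m; ΔE = Δλ × 111240 × cos(58.21500°) = -0.00313 × 111240 × 0.526733 = -183.4 m.
Distance = √(ΔE² + ΔN²) = √((-183.4)² + 103.5²) = 210.6 m.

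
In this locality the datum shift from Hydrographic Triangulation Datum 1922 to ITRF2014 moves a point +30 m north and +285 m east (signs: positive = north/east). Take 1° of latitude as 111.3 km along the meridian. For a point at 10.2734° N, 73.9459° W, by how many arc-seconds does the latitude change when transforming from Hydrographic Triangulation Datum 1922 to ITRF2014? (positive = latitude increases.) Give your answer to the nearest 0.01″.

1° of latitude = 111.3 km, so Δφ = 30.0 / 111300 = 0.0002695° = 0.970″.

Δφ = 0.97″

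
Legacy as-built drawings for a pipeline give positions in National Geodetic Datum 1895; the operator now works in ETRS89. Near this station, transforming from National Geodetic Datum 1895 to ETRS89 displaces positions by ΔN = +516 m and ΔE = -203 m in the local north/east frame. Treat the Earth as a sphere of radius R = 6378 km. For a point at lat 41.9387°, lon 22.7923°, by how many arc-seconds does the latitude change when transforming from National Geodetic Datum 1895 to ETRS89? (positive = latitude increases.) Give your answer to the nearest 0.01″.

On a sphere of radius R, 1 rad of latitude = R, so Δφ = ΔN / R = 516.0 / 6378000 = 8.0903e-05 rad = 16.687″.

Δφ = 16.69″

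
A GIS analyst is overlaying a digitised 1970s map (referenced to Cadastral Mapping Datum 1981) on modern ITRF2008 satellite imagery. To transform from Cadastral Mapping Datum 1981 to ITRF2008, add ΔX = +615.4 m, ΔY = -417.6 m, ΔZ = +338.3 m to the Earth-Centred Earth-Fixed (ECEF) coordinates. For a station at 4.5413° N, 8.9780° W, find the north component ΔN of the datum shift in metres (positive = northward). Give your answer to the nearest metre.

ΔN = 284 m

The local north axis is (−sin φ cos λ, −sin φ sin λ, cos φ), giving ΔN = -48.129 − 5.160 + 337.238 = 283.95 m.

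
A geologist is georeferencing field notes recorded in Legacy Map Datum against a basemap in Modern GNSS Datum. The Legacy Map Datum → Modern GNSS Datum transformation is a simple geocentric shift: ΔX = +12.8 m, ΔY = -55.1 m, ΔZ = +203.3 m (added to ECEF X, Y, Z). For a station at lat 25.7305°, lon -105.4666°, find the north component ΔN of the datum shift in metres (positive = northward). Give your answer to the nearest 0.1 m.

ΔN = 161.6 m

At φ = 25.7305°, λ = -105.4666°: sin φ = 0.434139, cos φ = 0.900846, sin λ = -0.963786, cos λ = -0.266677.
ΔN = −sin φ cos λ·ΔX − sin φ sin λ·ΔY + cos φ·ΔZ = −(0.434139)(-0.266677)(12.8) − (0.434139)(-0.963786)(-55.1) + (0.900846)(203.3) = 161.57 m.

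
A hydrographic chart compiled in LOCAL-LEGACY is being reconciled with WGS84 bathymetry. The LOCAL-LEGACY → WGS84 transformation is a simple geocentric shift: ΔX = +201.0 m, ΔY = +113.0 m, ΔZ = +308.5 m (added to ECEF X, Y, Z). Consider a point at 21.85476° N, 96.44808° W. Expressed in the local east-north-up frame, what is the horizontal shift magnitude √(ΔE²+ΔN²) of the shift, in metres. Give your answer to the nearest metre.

385 m

At φ = 21.85476°, λ = -96.44808°: sin φ = 0.372255, cos φ = 0.928130, sin λ = -0.993674, cos λ = -0.112303.
ΔE = −sin λ·ΔX + cos λ·ΔY = −(-0.993674)·(201.0) + (-0.112303)·(113.0) = 187.04 m.
ΔN = −sin φ cos λ·ΔX − sin φ sin λ·ΔY + cos φ·ΔZ = −(0.372255)(-0.112303)(201.0) − (0.372255)(-0.993674)(113.0) + (0.928130)(308.5) = 336.53 m.
Horizontal magnitude = √(ΔE² + ΔN²) = √(187.04² + 336.53²) = 385.01 m.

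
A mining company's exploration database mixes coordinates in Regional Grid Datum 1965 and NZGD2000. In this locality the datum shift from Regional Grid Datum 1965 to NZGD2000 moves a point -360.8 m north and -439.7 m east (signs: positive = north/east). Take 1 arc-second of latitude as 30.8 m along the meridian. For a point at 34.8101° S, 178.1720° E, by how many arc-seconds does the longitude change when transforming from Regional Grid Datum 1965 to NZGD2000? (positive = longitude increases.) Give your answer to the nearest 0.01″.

Δλ = -17.39″

At latitude -34.8101°, cos φ = 0.821049.
1″ of longitude at this latitude = 30.80 × cos φ = 25.2883 m, so Δλ = -439.7 / 25.2883 = -17.387″.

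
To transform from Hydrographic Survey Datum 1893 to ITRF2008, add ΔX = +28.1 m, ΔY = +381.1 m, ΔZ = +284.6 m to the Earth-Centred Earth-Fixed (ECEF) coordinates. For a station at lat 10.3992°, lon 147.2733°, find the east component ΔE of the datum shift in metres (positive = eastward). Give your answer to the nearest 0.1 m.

ΔE = -335.8 m

At φ = 10.3992°, λ = 147.2733°: sin φ = 0.180505, cos φ = 0.983574, sin λ = 0.540632, cos λ = -0.841259.
ΔE = −sin λ·ΔX + cos λ·ΔY = −(0.540632)·(28.1) + (-0.841259)·(381.1) = -335.80 m.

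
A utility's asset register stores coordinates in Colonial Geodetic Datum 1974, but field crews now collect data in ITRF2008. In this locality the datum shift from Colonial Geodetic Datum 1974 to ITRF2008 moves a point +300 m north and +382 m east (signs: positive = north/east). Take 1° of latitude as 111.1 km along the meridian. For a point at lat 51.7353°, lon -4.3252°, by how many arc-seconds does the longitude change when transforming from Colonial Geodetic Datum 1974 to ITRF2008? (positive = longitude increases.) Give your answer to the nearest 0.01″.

Δλ = 19.99″

At latitude 51.7353°, cos φ = 0.619295.
1° of longitude at this latitude = 111.1 × cos φ = 68.80 km, so Δλ = 382.0 / 68803.7 = 0.0055520° = 19.987″.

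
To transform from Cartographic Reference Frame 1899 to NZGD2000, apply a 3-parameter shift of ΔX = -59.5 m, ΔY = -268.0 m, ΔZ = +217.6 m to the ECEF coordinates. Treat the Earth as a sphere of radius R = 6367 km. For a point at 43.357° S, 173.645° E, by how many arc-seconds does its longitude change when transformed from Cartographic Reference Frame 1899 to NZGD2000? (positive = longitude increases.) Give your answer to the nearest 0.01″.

Δλ = 12.16″

sin φ = -0.686542, cos φ = 0.727090, sin λ = 0.110688, cos λ = -0.993855.
East component: ΔE = −sin λ·ΔX + cos λ·ΔY = −(0.110688)(-59.5) + (-0.993855)(-268.0) = 272.94 m.
1° of latitude spans πR/180 = 111125 m; at latitude φ, 1° of longitude spans that × cos φ = 80798.0 m, so Δλ = 272.94 / 80798.0 × 3600 = 12.161″.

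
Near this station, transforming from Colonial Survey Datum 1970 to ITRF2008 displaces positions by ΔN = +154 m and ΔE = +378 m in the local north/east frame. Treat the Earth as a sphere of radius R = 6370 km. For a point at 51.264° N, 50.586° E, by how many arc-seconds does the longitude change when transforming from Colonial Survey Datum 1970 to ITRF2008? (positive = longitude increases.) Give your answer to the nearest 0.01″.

Δλ = 19.56″

At latitude 51.264°, cos φ = 0.625733.
One radian of longitude at latitude φ spans R cos φ, so Δλ = ΔE / (R cos φ) = 378.0 / (6370000 × 0.625733) = 9.4834e-05 rad = 19.561″.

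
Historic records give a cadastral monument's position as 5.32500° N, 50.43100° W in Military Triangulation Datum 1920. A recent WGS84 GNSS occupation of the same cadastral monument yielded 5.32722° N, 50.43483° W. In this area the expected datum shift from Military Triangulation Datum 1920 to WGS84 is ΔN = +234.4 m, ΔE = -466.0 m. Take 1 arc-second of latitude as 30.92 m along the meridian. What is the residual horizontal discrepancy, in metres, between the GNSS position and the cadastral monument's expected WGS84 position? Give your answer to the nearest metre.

43 m

Observed coordinate differences: Δφ = +0.00222°, Δλ = -0.00383°.
Converting to metres (1° lat = 111312 m, cos φ = 0.995684): observed ΔN = 247.1 m, observed ΔE = -424.5 m.
Subtracting the expected shift leaves a residual of 247.1 − (234.4) = 12.7 m north and -424.5 − (-466.0) = 41.5 m east.
Residual distance = √(12.7² + 41.5²) = 43.4 m.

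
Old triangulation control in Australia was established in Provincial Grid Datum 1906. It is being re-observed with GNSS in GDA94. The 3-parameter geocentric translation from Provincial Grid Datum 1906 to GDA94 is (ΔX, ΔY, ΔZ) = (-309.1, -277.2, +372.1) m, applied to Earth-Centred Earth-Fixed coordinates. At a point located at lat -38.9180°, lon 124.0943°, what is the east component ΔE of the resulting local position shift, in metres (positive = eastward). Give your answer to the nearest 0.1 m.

ΔE = 411.4 m

The local east axis at (φ, λ) is (−sin λ, cos λ, 0), so ΔE = −sin(124.0943°)·(-309.1) + cos(124.0943°)·(-277.2) = 411.36 m.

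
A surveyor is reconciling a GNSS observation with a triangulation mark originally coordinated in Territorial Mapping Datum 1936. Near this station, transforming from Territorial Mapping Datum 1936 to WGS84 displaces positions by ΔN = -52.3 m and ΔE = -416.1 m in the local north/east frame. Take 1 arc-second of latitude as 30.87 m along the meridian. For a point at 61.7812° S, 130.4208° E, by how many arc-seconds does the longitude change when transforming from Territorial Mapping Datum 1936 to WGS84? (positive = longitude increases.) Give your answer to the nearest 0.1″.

Δλ = -28.5″

At latitude -61.7812°, cos φ = 0.472840.
1″ of longitude at this latitude = 30.87 × cos φ = 14.5966 m, so Δλ = -416.1 / 14.5966 = -28.507″.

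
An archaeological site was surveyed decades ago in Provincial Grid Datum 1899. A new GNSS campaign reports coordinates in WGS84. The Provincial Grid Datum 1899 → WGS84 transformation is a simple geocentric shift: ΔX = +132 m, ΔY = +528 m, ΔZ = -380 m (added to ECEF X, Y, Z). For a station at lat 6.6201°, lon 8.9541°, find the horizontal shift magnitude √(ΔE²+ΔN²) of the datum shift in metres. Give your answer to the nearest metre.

642 m

At φ = 6.6201°, λ = 8.9541°: sin φ = 0.115286, cos φ = 0.993332, sin λ = 0.155643, cos λ = 0.987813.
ΔE = −sin λ·ΔX + cos λ·ΔY = −(0.155643)·(132) + (0.987813)·(528) = 501.02 m.
ΔN = −sin φ cos λ·ΔX − sin φ sin λ·ΔY + cos φ·ΔZ = −(0.115286)(0.987813)(132) − (0.115286)(0.155643)(528) + (0.993332)(-380) = -401.97 m.
Horizontal magnitude = √(ΔE² + ΔN²) = √(501.02² + (-401.97)²) = 642.34 m.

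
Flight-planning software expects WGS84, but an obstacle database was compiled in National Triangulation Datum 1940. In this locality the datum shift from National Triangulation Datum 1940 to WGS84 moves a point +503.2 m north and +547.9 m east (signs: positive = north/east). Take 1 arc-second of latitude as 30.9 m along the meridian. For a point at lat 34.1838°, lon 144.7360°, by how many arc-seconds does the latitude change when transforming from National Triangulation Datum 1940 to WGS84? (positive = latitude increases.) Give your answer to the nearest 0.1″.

1″ of latitude = 30.90 m, so Δφ = 503.2 / 30.90 = 16.285″.

Δφ = 16.3″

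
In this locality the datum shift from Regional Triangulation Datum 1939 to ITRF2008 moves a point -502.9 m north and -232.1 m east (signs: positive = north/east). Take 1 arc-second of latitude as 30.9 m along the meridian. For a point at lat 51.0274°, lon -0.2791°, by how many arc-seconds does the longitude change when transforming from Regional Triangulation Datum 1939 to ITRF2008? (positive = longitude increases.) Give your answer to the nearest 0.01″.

At latitude 51.0274°, cos φ = 0.628949.
1″ of longitude at this latitude = 30.90 × cos φ = 19.4345 m, so Δλ = -232.1 / 19.4345 = -11.943″.

Δλ = -11.94″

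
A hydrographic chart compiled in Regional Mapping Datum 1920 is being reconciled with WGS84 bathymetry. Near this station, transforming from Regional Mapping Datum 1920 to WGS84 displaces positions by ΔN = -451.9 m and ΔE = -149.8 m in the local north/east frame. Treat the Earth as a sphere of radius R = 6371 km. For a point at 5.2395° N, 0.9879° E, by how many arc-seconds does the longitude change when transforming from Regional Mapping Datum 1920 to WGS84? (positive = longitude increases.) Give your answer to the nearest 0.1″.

At latitude 5.2395°, cos φ = 0.995822.
One radian of longitude at latitude φ spans R cos φ, so Δλ = ΔE / (R cos φ) = -149.8 / (6371000 × 0.995822) = -2.3611e-05 rad = -4.870″.

Δλ = -4.9″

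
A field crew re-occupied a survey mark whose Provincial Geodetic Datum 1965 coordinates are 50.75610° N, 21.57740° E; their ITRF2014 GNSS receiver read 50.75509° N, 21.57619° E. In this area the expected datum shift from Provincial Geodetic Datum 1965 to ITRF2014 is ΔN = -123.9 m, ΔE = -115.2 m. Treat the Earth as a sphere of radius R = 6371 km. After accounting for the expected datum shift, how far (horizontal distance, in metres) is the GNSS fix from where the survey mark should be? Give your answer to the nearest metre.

Observed coordinate differences: Δφ = -0.00101°, Δλ = -0.00121°.
Converting to metres (1° lat = 111195 m, cos φ = 0.632623): observed ΔN = -112.3 m, observed ΔE = -85.1 m.
Subtracting the expected shift leaves a residual of -112.3 − (-123.9) = 11.6 m north and -85.1 − (-115.2) = 30.1 m east.
Residual distance = √(11.6² + 30.1²) = 32.2 m.

32 m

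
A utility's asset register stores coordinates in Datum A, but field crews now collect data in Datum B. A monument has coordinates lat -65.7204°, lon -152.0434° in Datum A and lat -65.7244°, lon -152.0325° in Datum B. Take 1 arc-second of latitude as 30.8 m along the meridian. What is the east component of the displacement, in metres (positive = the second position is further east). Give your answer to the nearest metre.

ΔE = 497 m

Δφ = -65.7244° − -65.7204° = -0.0040°; Δλ = -152.0325° − -152.0434° = +0.0109°.
1° of latitude = 3600 × 30.80 = 110880 m.
ΔN = Δφ × 110880 = -443.5 m; ΔE = Δλ × 110880 × cos(-65.7204°) = +0.0109 × 110880 × 0.411190 = 497.0 m.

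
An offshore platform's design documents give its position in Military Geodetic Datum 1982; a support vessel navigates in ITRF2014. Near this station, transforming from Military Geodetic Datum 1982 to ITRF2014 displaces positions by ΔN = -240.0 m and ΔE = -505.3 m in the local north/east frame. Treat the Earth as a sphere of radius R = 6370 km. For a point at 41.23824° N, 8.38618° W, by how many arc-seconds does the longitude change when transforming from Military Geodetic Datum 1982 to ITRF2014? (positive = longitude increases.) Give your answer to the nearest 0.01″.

At latitude 41.23824°, cos φ = 0.751975.
One radian of longitude at latitude φ spans R cos φ, so Δλ = ΔE / (R cos φ) = -505.3 / (6370000 × 0.751975) = -1.0549e-04 rad = -21.759″.

Δλ = -21.76″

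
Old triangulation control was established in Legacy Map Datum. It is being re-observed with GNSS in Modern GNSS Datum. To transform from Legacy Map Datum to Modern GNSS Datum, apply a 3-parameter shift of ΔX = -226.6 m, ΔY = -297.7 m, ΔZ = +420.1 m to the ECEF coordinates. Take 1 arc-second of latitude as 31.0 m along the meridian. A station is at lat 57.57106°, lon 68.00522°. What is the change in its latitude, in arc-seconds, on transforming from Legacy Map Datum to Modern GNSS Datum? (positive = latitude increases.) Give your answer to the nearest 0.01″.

sin φ = 0.844057, cos φ = 0.536253, sin λ = 0.927218, cos λ = 0.374522.
North component: ΔN = −sin φ cos λ·ΔX − sin φ sin λ·ΔY + cos φ·ΔZ = −(0.844057)(0.374522)(-226.6) − (0.844057)(0.927218)(-297.7) + (0.536253)(420.1) = 529.90 m.
1° of latitude spans 3600 × 31.00 = 111600 m, so Δφ = 529.90 / 111600 × 3600 = 17.094″.

Δφ = 17.09″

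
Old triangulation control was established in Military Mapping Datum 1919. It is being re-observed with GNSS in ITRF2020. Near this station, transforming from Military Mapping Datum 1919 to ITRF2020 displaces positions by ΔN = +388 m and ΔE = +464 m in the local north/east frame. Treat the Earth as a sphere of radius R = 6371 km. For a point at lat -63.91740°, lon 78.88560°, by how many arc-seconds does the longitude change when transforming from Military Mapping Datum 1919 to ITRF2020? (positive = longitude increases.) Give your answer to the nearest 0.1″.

Δλ = 34.2″

At latitude -63.91740°, cos φ = 0.439666.
One radian of longitude at latitude φ spans R cos φ, so Δλ = ΔE / (R cos φ) = 464.0 / (6371000 × 0.439666) = 1.6565e-04 rad = 34.167″.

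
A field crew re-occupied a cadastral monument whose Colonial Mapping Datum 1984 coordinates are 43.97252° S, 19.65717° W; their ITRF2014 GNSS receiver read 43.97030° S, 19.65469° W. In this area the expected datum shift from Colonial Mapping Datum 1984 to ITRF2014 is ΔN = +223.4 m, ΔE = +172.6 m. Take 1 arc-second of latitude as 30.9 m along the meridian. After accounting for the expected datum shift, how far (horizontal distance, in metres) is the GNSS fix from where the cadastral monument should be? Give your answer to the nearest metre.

35 m

Observed coordinate differences: Δφ = +0.00222°, Δλ = +0.00248°.
Converting to metres (1° lat = 111240 m, cos φ = 0.719673): observed ΔN = 247.0 m, observed ΔE = 198.5 m.
Subtracting the expected shift leaves a residual of 247.0 − (223.4) = 23.6 m north and 198.5 − (172.6) = 25.9 m east.
Residual distance = √(23.6² + 25.9²) = 35.0 m.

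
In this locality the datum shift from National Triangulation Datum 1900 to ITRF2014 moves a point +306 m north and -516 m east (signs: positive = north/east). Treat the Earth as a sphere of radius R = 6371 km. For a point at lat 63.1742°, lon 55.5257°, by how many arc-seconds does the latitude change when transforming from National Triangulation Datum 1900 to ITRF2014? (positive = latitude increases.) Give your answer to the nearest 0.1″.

Δφ = 9.9″

On a sphere of radius R, 1 rad of latitude = R, so Δφ = ΔN / R = 306.0 / 6371000 = 4.8030e-05 rad = 9.907″.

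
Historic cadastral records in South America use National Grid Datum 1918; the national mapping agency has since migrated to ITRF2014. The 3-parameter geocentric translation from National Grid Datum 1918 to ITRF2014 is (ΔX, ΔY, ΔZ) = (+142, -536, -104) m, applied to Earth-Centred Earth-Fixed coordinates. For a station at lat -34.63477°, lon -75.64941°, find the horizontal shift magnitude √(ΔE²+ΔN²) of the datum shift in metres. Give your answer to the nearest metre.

At φ = -34.63477°, λ = -75.64941°: sin φ = -0.568343, cos φ = 0.822792, sin λ = -0.968797, cos λ = 0.247855.
ΔE = −sin λ·ΔX + cos λ·ΔY = −(-0.968797)·(142) + (0.247855)·(-536) = 4.72 m.
ΔN = −sin φ cos λ·ΔX − sin φ sin λ·ΔY + cos φ·ΔZ = −(-0.568343)(0.247855)(142) − (-0.568343)(-0.968797)(-536) + (0.822792)(-104) = 229.56 m.
Horizontal magnitude = √(ΔE² + ΔN²) = √(4.72² + 229.56²) = 229.61 m.

230 m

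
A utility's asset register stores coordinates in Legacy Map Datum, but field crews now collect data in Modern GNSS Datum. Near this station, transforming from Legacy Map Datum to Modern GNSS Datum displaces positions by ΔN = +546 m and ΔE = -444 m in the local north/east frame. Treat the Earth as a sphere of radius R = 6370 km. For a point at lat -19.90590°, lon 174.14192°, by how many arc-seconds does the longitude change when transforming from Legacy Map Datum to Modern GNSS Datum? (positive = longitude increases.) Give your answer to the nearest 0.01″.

Δλ = -15.29″

At latitude -19.90590°, cos φ = 0.940253.
One radian of longitude at latitude φ spans R cos φ, so Δλ = ΔE / (R cos φ) = -444.0 / (6370000 × 0.940253) = -7.4131e-05 rad = -15.291″.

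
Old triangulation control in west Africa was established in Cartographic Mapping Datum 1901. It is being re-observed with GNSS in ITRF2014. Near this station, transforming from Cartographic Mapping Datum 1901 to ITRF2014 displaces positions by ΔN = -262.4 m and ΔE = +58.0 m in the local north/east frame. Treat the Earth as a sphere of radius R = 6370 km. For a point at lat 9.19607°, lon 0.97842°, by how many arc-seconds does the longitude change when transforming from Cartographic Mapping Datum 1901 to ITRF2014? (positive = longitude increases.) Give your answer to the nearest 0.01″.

At latitude 9.19607°, cos φ = 0.987147.
One radian of longitude at latitude φ spans R cos φ, so Δλ = ΔE / (R cos φ) = 58.0 / (6370000 × 0.987147) = 9.2237e-06 rad = 1.903″.

Δλ = 1.90″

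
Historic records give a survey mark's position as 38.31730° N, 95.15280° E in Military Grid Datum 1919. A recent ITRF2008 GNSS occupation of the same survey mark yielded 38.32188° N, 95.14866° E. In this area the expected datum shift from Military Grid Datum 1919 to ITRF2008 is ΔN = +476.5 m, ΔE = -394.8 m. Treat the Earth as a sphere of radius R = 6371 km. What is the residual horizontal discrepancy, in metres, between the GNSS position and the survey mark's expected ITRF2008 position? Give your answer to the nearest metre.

Observed coordinate differences: Δφ = +0.00458°, Δλ = -0.00414°.
Converting to metres (1° lat = 111195 m, cos φ = 0.784589): observed ΔN = 509.3 m, observed ΔE = -361.2 m.
Subtracting the expected shift leaves a residual of 509.3 − (476.5) = 32.8 m north and -361.2 − (-394.8) = 33.6 m east.
Residual distance = √(32.8² + 33.6²) = 46.9 m.

47 m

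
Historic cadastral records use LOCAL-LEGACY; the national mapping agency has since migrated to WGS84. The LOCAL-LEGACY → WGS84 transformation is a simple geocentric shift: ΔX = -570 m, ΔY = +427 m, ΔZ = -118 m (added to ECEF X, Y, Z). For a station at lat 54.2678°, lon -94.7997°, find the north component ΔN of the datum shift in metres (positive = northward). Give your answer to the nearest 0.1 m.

The local north axis is (−sin φ cos λ, −sin φ sin λ, cos φ), giving ΔN = -38.715 + 345.404 − 68.912 = 237.78 m.

ΔN = 237.8 m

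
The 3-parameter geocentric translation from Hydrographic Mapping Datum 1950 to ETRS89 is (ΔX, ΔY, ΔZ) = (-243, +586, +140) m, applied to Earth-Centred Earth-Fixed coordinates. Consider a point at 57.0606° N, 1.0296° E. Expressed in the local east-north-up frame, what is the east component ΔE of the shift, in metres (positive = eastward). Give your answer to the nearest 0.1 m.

ΔE = 590.3 m

The local east axis at (φ, λ) is (−sin λ, cos λ, 0), so ΔE = −sin(1.0296°)·(-243) + cos(1.0296°)·586 = 590.27 m.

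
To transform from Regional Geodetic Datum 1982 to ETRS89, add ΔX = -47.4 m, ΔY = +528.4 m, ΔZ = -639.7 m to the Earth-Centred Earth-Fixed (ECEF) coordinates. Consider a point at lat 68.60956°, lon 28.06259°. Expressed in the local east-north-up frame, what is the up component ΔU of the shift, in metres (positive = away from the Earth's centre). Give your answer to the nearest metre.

ΔU = -520 m

At φ = 68.60956°, λ = 28.06259°: sin φ = 0.931117, cos φ = 0.364721, sin λ = 0.470436, cos λ = 0.882434.
ΔU = cos φ cos λ·ΔX + cos φ sin λ·ΔY + sin φ·ΔZ = (0.364721)(0.882434)(-47.4) + (0.364721)(0.470436)(528.4) + (0.931117)(-639.7) = -520.23 m.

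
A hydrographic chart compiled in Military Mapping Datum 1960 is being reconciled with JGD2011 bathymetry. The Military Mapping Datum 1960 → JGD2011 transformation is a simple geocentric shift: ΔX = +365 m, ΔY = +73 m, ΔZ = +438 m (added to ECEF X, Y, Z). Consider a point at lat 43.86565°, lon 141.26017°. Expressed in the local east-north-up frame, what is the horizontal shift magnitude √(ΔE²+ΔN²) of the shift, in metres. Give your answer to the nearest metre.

At φ = 43.86565°, λ = 141.26017°: sin φ = 0.692970, cos φ = 0.720967, sin λ = 0.625785, cos λ = -0.779996.
ΔE = −sin λ·ΔX + cos λ·ΔY = −(0.625785)·(365) + (-0.779996)·(73) = -285.35 m.
ΔN = −sin φ cos λ·ΔX − sin φ sin λ·ΔY + cos φ·ΔZ = −(0.692970)(-0.779996)(365) − (0.692970)(0.625785)(73) + (0.720967)(438) = 481.41 m.
Horizontal magnitude = √(ΔE² + ΔN²) = √((-285.35)² + 481.41²) = 559.63 m.

560 m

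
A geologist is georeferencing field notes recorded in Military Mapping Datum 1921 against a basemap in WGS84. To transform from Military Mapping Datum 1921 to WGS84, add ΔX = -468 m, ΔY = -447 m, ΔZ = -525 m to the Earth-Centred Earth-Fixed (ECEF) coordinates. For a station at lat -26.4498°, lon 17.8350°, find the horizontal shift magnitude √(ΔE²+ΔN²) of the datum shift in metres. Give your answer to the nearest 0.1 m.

The local east axis at (φ, λ) is (−sin λ, cos λ, 0), so ΔE = −sin(17.8350°)·(-468) + cos(17.8350°)·(-447) = -282.18 m.
The local north axis is (−sin φ cos λ, −sin φ sin λ, cos φ), giving ΔN = -198.436 − 60.980 − 470.046 = -729.46 m.
Horizontal magnitude = √(ΔE² + ΔN²) = √((-282.18)² + (-729.46)²) = 782.14 m.

782.1 m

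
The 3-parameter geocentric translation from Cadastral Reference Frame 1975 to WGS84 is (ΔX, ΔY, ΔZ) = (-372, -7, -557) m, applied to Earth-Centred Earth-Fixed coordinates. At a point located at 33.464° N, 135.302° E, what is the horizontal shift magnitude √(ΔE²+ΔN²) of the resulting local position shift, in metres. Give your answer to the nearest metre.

At φ = 33.464°, λ = 135.302°: sin φ = 0.551413, cos φ = 0.834232, sin λ = 0.703370, cos λ = -0.710824.
ΔE = −sin λ·ΔX + cos λ·ΔY = −(0.703370)·(-372) + (-0.710824)·(-7) = 266.63 m.
ΔN = −sin φ cos λ·ΔX − sin φ sin λ·ΔY + cos φ·ΔZ = −(0.551413)(-0.710824)(-372) − (0.551413)(0.703370)(-7) + (0.834232)(-557) = -607.76 m.
Horizontal magnitude = √(ΔE² + ΔN²) = √(266.63² + (-607.76)²) = 663.67 m.

664 m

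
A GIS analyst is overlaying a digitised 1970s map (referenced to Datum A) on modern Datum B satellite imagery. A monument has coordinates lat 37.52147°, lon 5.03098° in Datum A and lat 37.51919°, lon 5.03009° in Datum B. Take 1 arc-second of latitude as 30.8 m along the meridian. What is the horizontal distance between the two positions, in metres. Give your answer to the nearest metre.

265 m

Δφ = 37.51919° − 37.52147° = -0.00228°; Δλ = 5.03009° − 5.03098° = -0.00089°.
1° of latitude = 3600 × 30.80 = 110880 m.
ΔN = Δφ × 110880 = -252.8 m; ΔE = Δλ × 110880 × cos(37.52147°) = -0.00089 × 110880 × 0.793125 = -78.3 m.
Distance = √(ΔE² + ΔN²) = √((-78.3)² + (-252.8)²) = 264.6 m.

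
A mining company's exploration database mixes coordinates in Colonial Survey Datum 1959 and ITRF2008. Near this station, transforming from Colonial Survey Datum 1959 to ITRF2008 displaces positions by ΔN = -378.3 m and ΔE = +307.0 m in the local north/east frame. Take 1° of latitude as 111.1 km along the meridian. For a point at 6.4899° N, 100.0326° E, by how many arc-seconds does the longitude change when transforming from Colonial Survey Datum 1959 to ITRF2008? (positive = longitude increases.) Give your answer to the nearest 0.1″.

Δλ = 10.0″

At latitude 6.4899°, cos φ = 0.993592.
1° of longitude at this latitude = 111.1 × cos φ = 110.39 km, so Δλ = 307.0 / 110388.0 = 0.0027811° = 10.012″.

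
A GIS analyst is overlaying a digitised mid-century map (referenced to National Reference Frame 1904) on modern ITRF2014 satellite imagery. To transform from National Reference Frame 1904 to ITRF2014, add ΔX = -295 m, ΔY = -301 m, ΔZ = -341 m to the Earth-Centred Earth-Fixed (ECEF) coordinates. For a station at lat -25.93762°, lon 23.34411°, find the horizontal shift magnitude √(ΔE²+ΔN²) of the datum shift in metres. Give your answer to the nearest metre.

503 m

The local east axis at (φ, λ) is (−sin λ, cos λ, 0), so ΔE = −sin(23.34411°)·(-295) + cos(23.34411°)·(-301) = -159.47 m.
The local north axis is (−sin φ cos λ, −sin φ sin λ, cos φ), giving ΔN = -118.468 − 52.169 − 306.651 = -477.29 m.
Horizontal magnitude = √(ΔE² + ΔN²) = √((-159.47)² + (-477.29)²) = 503.22 m.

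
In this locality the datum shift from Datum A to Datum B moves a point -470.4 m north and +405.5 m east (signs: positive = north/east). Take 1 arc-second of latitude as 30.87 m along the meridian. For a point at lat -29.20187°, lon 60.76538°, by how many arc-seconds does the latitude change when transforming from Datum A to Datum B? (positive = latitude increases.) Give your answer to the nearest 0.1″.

1″ of latitude = 30.87 m, so Δφ = -470.4 / 30.87 = -15.238″.

Δφ = -15.2″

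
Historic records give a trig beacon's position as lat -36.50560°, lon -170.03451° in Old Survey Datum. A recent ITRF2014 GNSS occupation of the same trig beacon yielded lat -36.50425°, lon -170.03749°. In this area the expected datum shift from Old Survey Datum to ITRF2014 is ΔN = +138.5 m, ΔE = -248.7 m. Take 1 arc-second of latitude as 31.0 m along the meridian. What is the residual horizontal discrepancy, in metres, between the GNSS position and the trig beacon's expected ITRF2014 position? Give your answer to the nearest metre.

Observed coordinate differences: Δφ = +0.00135°, Δλ = -0.00298°.
Converting to metres (1° lat = 111600 m, cos φ = 0.803799): observed ΔN = 150.7 m, observed ΔE = -267.3 m.
Subtracting the expected shift leaves a residual of 150.7 − (138.5) = 12.2 m north and -267.3 − (-248.7) = -18.6 m east.
Residual distance = √(12.2² + (-18.6)²) = 22.2 m.

22 m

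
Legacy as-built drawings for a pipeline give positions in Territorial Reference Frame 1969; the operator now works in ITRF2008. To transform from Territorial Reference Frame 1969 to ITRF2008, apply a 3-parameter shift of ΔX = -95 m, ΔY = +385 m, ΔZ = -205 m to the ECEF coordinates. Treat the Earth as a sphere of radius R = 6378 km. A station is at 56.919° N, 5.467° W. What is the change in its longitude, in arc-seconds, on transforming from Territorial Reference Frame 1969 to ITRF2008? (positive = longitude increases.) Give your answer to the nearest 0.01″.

Δλ = 22.17″

sin φ = 0.837900, cos φ = 0.545824, sin λ = -0.095272, cos λ = 0.995451.
East component: ΔE = −sin λ·ΔX + cos λ·ΔY = −(-0.095272)(-95) + (0.995451)(385) = 374.20 m.
1° of latitude spans πR/180 = 111317 m; at latitude φ, 1° of longitude spans that × cos φ = 60759.6 m, so Δλ = 374.20 / 60759.6 × 3600 = 22.171″.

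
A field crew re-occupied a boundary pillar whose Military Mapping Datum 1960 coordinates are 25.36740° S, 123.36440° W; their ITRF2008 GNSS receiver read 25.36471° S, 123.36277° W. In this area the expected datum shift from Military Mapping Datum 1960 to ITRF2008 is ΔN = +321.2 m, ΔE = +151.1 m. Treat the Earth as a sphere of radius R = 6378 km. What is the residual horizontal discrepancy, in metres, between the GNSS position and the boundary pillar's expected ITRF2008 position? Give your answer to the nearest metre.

Observed coordinate differences: Δφ = +0.00269°, Δλ = +0.00163°.
Converting to metres (1° lat = 111317 m, cos φ = 0.903579): observed ΔN = 299.4 m, observed ΔE = 164.0 m.
Subtracting the expected shift leaves a residual of 299.4 − (321.2) = -21.8 m north and 164.0 − (151.1) = 12.9 m east.
Residual distance = √((-21.8)² + 12.9²) = 25.3 m.

25 m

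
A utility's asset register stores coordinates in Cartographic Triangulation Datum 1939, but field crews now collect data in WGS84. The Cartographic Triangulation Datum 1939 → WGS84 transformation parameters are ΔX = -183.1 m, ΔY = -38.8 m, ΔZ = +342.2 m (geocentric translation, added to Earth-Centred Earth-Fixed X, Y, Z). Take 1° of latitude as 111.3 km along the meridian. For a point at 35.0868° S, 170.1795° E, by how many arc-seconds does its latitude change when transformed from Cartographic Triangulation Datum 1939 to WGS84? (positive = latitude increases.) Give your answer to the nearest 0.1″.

Δφ = 12.3″

sin φ = -0.574817, cos φ = 0.818282, sin λ = 0.170562, cos λ = -0.985347.
North component: ΔN = −sin φ cos λ·ΔX − sin φ sin λ·ΔY + cos φ·ΔZ = −(-0.574817)(-0.985347)(-183.1) − (-0.574817)(0.170562)(-38.8) + (0.818282)(342.2) = 379.92 m.
1° of latitude spans 111300 m, so Δφ = 379.92 / 111300 × 3600 = 12.288″.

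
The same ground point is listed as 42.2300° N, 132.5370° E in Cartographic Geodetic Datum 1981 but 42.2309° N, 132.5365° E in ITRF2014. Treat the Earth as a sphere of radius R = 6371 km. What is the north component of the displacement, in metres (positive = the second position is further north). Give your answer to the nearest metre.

Δφ = 42.2309° − 42.2300° = +0.0009°; Δλ = 132.5365° − 132.5370° = -0.0005°.
1° along a meridian = πR/180 = 111195 m.
ΔN = Δφ × 111195 = 100.1 m; ΔE = Δλ × 111195 × cos(42.2300°) = -0.0005 × 111195 × 0.740453 = -41.2 m.

ΔN = 100 m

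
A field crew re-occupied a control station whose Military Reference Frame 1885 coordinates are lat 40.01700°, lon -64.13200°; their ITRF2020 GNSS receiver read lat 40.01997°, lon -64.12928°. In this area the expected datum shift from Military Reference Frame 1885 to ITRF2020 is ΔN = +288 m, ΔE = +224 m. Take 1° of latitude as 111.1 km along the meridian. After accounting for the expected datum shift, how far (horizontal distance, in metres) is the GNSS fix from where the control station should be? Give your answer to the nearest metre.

Observed coordinate differences: Δφ = +0.00297°, Δλ = +0.00272°.
Converting to metres (1° lat = 111100 m, cos φ = 0.765854): observed ΔN = 330.0 m, observed ΔE = 231.4 m.
Subtracting the expected shift leaves a residual of 330.0 − (288) = 42.0 m north and 231.4 − (224) = 7.4 m east.
Residual distance = √(42.0² + 7.4²) = 42.6 m.

43 m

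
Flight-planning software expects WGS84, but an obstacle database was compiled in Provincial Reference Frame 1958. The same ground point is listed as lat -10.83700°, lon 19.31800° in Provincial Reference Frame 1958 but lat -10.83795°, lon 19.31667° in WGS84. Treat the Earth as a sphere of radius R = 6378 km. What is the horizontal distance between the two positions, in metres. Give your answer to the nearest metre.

180 m

Δφ = -10.83795° − -10.83700° = -0.00095°; Δλ = 19.31667° − 19.31800° = -0.00133°.
1° along a meridian = πR/180 = 111317 m.
ΔN = Δφ × 111317 = -105.8 m; ΔE = Δλ × 111317 × cos(-10.83700°) = -0.00133 × 111317 × 0.982166 = -145.4 m.
Distance = √(ΔE² + ΔN²) = √((-145.4)² + (-105.8)²) = 179.8 m.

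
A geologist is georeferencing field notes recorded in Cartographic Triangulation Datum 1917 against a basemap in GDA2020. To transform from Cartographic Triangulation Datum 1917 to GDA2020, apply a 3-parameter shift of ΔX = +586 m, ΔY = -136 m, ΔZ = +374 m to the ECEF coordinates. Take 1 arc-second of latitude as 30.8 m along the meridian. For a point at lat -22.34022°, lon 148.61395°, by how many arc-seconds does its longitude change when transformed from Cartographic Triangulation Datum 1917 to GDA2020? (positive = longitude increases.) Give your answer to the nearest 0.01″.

Δλ = -6.64″

sin φ = -0.380106, cos φ = 0.924943, sin λ = 0.520802, cos λ = -0.853678.
East component: ΔE = −sin λ·ΔX + cos λ·ΔY = −(0.520802)(586) + (-0.853678)(-136) = -189.09 m.
1° of latitude spans 3600 × 30.80 = 110880 m; at latitude φ, 1° of longitude spans that × cos φ = 102557.7 m, so Δλ = -189.09 / 102557.7 × 3600 = -6.637″.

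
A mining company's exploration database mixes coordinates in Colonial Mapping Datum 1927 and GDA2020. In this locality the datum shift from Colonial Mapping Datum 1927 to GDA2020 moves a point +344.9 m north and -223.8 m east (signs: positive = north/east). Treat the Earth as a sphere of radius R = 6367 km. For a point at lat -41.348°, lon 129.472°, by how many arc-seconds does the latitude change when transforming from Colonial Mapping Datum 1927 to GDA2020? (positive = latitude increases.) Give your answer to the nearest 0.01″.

On a sphere of radius R, 1 rad of latitude = R, so Δφ = ΔN / R = 344.9 / 6367000 = 5.4170e-05 rad = 11.173″.

Δφ = 11.17″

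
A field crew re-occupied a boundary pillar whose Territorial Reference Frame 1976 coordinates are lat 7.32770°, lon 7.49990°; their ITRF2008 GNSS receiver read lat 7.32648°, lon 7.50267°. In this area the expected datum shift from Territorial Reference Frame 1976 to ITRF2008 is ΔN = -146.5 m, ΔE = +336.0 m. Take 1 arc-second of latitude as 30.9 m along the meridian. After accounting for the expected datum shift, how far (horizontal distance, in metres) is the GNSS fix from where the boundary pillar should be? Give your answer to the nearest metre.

32 m

Observed coordinate differences: Δφ = -0.00122°, Δλ = +0.00277°.
Converting to metres (1° lat = 111240 m, cos φ = 0.991833): observed ΔN = -135.7 m, observed ΔE = 305.6 m.
Subtracting the expected shift leaves a residual of -135.7 − (-146.5) = 10.8 m north and 305.6 − (336.0) = -30.4 m east.
Residual distance = √(10.8² + (-30.4)²) = 32.2 m.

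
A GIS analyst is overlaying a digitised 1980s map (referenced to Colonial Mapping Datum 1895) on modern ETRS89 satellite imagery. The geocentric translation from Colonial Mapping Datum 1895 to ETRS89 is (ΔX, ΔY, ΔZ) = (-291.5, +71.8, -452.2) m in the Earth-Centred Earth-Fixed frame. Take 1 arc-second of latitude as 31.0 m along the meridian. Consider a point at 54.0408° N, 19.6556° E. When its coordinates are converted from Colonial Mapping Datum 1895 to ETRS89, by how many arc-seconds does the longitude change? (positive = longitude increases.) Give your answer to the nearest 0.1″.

sin φ = 0.809435, cos φ = 0.587209, sin λ = 0.336366, cos λ = 0.941731.
East component: ΔE = −sin λ·ΔX + cos λ·ΔY = −(0.336366)(-291.5) + (0.941731)(71.8) = 165.67 m.
1° of latitude spans 3600 × 31.00 = 111600 m; at latitude φ, 1° of longitude spans that × cos φ = 65532.5 m, so Δλ = 165.67 / 65532.5 × 3600 = 9.101″.

Δλ = 9.1″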